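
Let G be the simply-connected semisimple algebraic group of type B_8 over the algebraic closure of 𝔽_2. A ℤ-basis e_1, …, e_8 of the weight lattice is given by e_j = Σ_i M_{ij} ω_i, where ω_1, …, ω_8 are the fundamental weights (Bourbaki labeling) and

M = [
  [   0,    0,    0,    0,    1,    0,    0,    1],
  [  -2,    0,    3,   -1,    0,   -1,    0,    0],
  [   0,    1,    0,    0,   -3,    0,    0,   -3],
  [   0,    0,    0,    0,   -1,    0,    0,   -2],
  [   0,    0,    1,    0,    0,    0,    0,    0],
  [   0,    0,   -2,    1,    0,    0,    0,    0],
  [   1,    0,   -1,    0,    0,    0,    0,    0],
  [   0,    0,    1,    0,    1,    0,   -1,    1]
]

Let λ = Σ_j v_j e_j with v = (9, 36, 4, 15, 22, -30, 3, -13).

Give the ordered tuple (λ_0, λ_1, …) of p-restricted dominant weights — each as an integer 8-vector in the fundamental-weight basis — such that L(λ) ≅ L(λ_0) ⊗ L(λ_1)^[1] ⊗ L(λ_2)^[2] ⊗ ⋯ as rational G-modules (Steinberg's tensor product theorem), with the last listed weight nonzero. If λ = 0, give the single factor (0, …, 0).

((1, 1, 1, 0, 0, 1, 1, 0), (0, 0, 0, 0, 0, 1, 0, 1), (0, 0, 0, 1, 1, 1, 1, 0), (1, 1, 1, 0, 0, 0, 0, 1))

ω-coordinates c = M·v, v = (9, 36, 4, 15, 22, -30, 3, -13):
  c_1 = (0)·(9) + (0)·(36) + (0)·(4) + (0)·(15) + (1)·(22) + (0)·(-30) + (0)·(3) + (1)·(-13) = 9
  c_2 = (-2)·(9) + (0)·(36) + (3)·(4) + (-1)·(15) + (0)·(22) + (-1)·(-30) + (0)·(3) + (0)·(-13) = 9
  c_3 = (0)·(9) + (1)·(36) + (0)·(4) + (0)·(15) + (-3)·(22) + (0)·(-30) + (0)·(3) + (-3)·(-13) = 9
  c_4 = (0)·(9) + (0)·(36) + (0)·(4) + (0)·(15) + (-1)·(22) + (0)·(-30) + (0)·(3) + (-2)·(-13) = 4
  c_5 = (0)·(9) + (0)·(36) + (1)·(4) + (0)·(15) + (0)·(22) + (0)·(-30) + (0)·(3) + (0)·(-13) = 4
  c_6 = (0)·(9) + (0)·(36) + (-2)·(4) + (1)·(15) + (0)·(22) + (0)·(-30) + (0)·(3) + (0)·(-13) = 7
  c_7 = (1)·(9) + (0)·(36) + (-1)·(4) + (0)·(15) + (0)·(22) + (0)·(-30) + (0)·(3) + (0)·(-13) = 5
  c_8 = (0)·(9) + (0)·(36) + (1)·(4) + (0)·(15) + (1)·(22) + (0)·(-30) + (-1)·(3) + (1)·(-13) = 10
Writing each c_i in base p = 2:
  c_1 = 9 = 1·2^0 + 0·2^1 + 0·2^2 + 1·2^3
  c_2 = 9 = 1·2^0 + 0·2^1 + 0·2^2 + 1·2^3
  c_3 = 9 = 1·2^0 + 0·2^1 + 0·2^2 + 1·2^3
  c_4 = 4 = 0·2^0 + 0·2^1 + 1·2^2
  c_5 = 4 = 0·2^0 + 0·2^1 + 1·2^2
  c_6 = 7 = 1·2^0 + 1·2^1 + 1·2^2
  c_7 = 5 = 1·2^0 + 0·2^1 + 1·2^2
  c_8 = 10 = 0·2^0 + 1·2^1 + 0·2^2 + 1·2^3
p-restricted factor λ_0 = (1, 1, 1, 0, 0, 1, 1, 0)
p-restricted factor λ_1 = (0, 0, 0, 0, 0, 1, 0, 1)
p-restricted factor λ_2 = (0, 0, 0, 1, 1, 1, 1, 0)
p-restricted factor λ_3 = (1, 1, 1, 0, 0, 0, 0, 1)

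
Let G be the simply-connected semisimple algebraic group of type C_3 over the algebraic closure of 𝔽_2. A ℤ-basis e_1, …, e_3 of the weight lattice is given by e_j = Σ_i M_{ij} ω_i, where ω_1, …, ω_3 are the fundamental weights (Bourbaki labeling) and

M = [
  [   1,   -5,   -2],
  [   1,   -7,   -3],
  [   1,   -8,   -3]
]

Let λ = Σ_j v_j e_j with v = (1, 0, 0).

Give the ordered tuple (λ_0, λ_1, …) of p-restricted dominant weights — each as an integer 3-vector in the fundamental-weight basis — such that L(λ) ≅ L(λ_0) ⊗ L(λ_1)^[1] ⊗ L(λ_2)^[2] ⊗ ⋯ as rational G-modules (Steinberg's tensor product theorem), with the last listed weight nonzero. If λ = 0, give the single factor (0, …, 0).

((1, 1, 1),)

Converting to the ω-basis (c_i = row i of M dotted with v = (1, 0, 0)):
  c_1 = 1*1 + -5*0 + -2*0 = 1
  c_2 = 1*1 + -7*0 + -3*0 = 1
  c_3 = 1*1 + -8*0 + -3*0 = 1
Expand coordinatewise in base 2:
  c_1 = 1 = 1·2^0
  c_2 = 1 = 1·2^0
  c_3 = 1 = 1·2^0
Factor λ_0 = (1, 1, 1)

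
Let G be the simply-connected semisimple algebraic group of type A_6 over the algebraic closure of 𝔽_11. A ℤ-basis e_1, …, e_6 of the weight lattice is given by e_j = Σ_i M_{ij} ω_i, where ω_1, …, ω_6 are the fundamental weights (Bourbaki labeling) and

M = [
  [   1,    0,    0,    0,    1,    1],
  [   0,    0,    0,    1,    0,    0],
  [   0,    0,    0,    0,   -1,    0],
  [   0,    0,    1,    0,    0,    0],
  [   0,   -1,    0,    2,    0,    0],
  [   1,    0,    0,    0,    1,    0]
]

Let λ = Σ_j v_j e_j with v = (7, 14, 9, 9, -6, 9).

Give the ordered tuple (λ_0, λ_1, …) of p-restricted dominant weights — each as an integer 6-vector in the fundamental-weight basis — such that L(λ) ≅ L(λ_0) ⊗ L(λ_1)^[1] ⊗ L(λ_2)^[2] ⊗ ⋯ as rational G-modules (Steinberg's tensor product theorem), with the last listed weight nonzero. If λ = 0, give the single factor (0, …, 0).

Change of basis e → ω: c = M·v where v = (7, 14, 9, 9, -6, 9):
  c_1 = 1*7 + 0*14 + 0*9 + 0*9 + 1*-6 + 1*9 = 10
  c_2 = 0*7 + 0*14 + 0*9 + 1*9 + 0*-6 + 0*9 = 9
  c_3 = 0*7 + 0*14 + 0*9 + 0*9 + -1*-6 + 0*9 = 6
  c_4 = 0*7 + 0*14 + 1*9 + 0*9 + 0*-6 + 0*9 = 9
  c_5 = 0*7 + -1*14 + 0*9 + 2*9 + 0*-6 + 0*9 = 4
  c_6 = 1*7 + 0*14 + 0*9 + 0*9 + 1*-6 + 0*9 = 1
Expand coordinatewise in base 11:
  c_1 = 10 = 10·11^0
  c_2 = 9 = 9·11^0
  c_3 = 6 = 6·11^0
  c_4 = 9 = 9·11^0
  c_5 = 4 = 4·11^0
  c_6 = 1 = 1·11^0
λ_0 = (10, 9, 6, 9, 4, 1)

((10, 9, 6, 9, 4, 1),)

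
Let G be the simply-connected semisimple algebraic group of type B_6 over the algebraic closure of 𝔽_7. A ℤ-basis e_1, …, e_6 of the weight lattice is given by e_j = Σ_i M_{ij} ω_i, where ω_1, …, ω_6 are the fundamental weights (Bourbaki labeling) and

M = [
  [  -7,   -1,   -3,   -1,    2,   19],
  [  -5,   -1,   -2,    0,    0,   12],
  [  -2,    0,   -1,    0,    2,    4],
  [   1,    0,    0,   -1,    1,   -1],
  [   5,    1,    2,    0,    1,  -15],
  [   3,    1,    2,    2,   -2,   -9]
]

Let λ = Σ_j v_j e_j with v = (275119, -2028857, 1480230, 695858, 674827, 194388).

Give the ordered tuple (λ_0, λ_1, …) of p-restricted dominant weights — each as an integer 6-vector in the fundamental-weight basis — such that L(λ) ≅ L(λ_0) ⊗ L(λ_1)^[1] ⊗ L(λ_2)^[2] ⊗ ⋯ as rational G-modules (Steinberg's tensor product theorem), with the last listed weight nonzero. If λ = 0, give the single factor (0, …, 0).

ω-coordinates c = M·v, v = (275119, -2028857, 1480230, 695858, 674827, 194388):
  c_1 = -7*275119 + -1*-2028857 + -3*1480230 + -1*695858 + 2*674827 + 19*194388 = 9502
  c_2 = -5*275119 + -1*-2028857 + -2*1480230 + 0*695858 + 0*674827 + 12*194388 = 25458
  c_3 = -2*275119 + 0*-2028857 + -1*1480230 + 0*695858 + 2*674827 + 4*194388 = 96738
  c_4 = 1*275119 + 0*-2028857 + 0*1480230 + -1*695858 + 1*674827 + -1*194388 = 59700
  c_5 = 5*275119 + 1*-2028857 + 2*1480230 + 0*695858 + 1*674827 + -15*194388 = 66205
  c_6 = 3*275119 + 1*-2028857 + 2*1480230 + 2*695858 + -2*674827 + -9*194388 = 49530
Expand coordinatewise in base 7:
  c_1 = 9502 = 3·7^0 + 6·7^1 + 4·7^2 + 6·7^3 + 3·7^4
  c_2 = 25458 = 6·7^0 + 3·7^1 + 1·7^2 + 4·7^3 + 3·7^4 + 1·7^5
  c_3 = 96738 = 5·7^0 + 1·7^1 + 0·7^2 + 2·7^3 + 5·7^4 + 5·7^5
  c_4 = 59700 = 4·7^0 + 2·7^1 + 0·7^2 + 6·7^3 + 3·7^4 + 3·7^5
  c_5 = 66205 = 6·7^0 + 0·7^1 + 0·7^2 + 4·7^3 + 6·7^4 + 3·7^5
  c_6 = 49530 = 5·7^0 + 5·7^1 + 2·7^2 + 4·7^3 + 6·7^4 + 2·7^5
p-restricted factor λ_0 = (3, 6, 5, 4, 6, 5)
p-restricted factor λ_1 = (6, 3, 1, 2, 0, 5)
p-restricted factor λ_2 = (4, 1, 0, 0, 0, 2)
p-restricted factor λ_3 = (6, 4, 2, 6, 4, 4)
p-restricted factor λ_4 = (3, 3, 5, 3, 6, 6)
p-restricted factor λ_5 = (0, 1, 5, 3, 3, 2)

((3, 6, 5, 4, 6, 5), (6, 3, 1, 2, 0, 5), (4, 1, 0, 0, 0, 2), (6, 4, 2, 6, 4, 4), (3, 3, 5, 3, 6, 6), (0, 1, 5, 3, 3, 2))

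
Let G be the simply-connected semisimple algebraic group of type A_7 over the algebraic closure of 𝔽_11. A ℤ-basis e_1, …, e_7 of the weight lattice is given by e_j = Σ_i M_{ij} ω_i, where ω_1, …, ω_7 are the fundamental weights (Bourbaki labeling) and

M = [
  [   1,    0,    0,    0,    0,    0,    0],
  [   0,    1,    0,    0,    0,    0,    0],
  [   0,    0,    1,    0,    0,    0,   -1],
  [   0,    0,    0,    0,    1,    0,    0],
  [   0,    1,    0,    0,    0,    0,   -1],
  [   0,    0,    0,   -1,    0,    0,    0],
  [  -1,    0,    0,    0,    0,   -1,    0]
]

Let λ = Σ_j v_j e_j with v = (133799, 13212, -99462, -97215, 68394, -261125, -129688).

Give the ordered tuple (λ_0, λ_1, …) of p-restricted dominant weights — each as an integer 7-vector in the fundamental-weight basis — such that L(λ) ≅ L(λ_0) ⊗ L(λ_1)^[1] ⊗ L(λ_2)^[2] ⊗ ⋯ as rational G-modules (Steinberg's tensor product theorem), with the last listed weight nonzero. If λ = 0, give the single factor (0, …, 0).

((6, 1, 9, 7, 10, 8, 1), (8, 2, 8, 2, 10, 4, 3), (5, 10, 7, 4, 3, 0, 7), (1, 9, 0, 7, 8, 7, 7), (9, 0, 2, 4, 9, 6, 8))

Change of basis e → ω: c = M·v where v = (133799, 13212, -99462, -97215, 68394, -261125, -129688):
  c_1 = (1)·(133799) + (0)·(13212) + (0)·(-99462) + (0)·(-97215) + (0)·(68394) + (0)·(-261125) + (0)·(-129688) = 133799
  c_2 = (0)·(133799) + (1)·(13212) + (0)·(-99462) + (0)·(-97215) + (0)·(68394) + (0)·(-261125) + (0)·(-129688) = 13212
  c_3 = (0)·(133799) + (0)·(13212) + (1)·(-99462) + (0)·(-97215) + (0)·(68394) + (0)·(-261125) + (-1)·(-129688) = 30226
  c_4 = (0)·(133799) + (0)·(13212) + (0)·(-99462) + (0)·(-97215) + (1)·(68394) + (0)·(-261125) + (0)·(-129688) = 68394
  c_5 = (0)·(133799) + (1)·(13212) + (0)·(-99462) + (0)·(-97215) + (0)·(68394) + (0)·(-261125) + (-1)·(-129688) = 142900
  c_6 = (0)·(133799) + (0)·(13212) + (0)·(-99462) + (-1)·(-97215) + (0)·(68394) + (0)·(-261125) + (0)·(-129688) = 97215
  c_7 = (-1)·(133799) + (0)·(13212) + (0)·(-99462) + (0)·(-97215) + (0)·(68394) + (-1)·(-261125) + (0)·(-129688) = 127326
Expand coordinatewise in base 11:
  c_1 = 133799 = 6·11^0 + 8·11^1 + 5·11^2 + 1·11^3 + 9·11^4
  c_2 = 13212 = 1·11^0 + 2·11^1 + 10·11^2 + 9·11^3
  c_3 = 30226 = 9·11^0 + 8·11^1 + 7·11^2 + 0·11^3 + 2·11^4
  c_4 = 68394 = 7·11^0 + 2·11^1 + 4·11^2 + 7·11^3 + 4·11^4
  c_5 = 142900 = 10·11^0 + 10·11^1 + 3·11^2 + 8·11^3 + 9·11^4
  c_6 = 97215 = 8·11^0 + 4·11^1 + 0·11^2 + 7·11^3 + 6·11^4
  c_7 = 127326 = 1·11^0 + 3·11^1 + 7·11^2 + 7·11^3 + 8·11^4
λ_0 = (6, 1, 9, 7, 10, 8, 1)
λ_1 = (8, 2, 8, 2, 10, 4, 3)
λ_2 = (5, 10, 7, 4, 3, 0, 7)
λ_3 = (1, 9, 0, 7, 8, 7, 7)
λ_4 = (9, 0, 2, 4, 9, 6, 8)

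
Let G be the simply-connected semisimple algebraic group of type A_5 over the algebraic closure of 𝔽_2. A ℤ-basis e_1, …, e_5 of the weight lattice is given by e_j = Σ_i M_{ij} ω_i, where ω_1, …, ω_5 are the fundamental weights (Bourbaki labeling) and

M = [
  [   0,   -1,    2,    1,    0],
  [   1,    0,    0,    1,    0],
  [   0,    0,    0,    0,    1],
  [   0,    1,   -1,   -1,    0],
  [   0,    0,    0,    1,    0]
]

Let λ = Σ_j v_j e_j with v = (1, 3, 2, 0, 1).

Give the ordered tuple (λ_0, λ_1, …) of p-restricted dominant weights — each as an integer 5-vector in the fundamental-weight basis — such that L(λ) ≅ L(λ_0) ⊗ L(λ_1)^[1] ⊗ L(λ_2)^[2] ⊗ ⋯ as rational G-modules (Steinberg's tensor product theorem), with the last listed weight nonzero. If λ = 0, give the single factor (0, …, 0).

Converting to the ω-basis (c_i = row i of M dotted with v = (1, 3, 2, 0, 1)):
  c_1 = (0)·(1) + (-1)·(3) + (2)·(2) + (1)·(0) + (0)·(1) = 1
  c_2 = (1)·(1) + (0)·(3) + (0)·(2) + (1)·(0) + (0)·(1) = 1
  c_3 = (0)·(1) + (0)·(3) + (0)·(2) + (0)·(0) + (1)·(1) = 1
  c_4 = (0)·(1) + (1)·(3) + (-1)·(2) + (-1)·(0) + (0)·(1) = 1
  c_5 = (0)·(1) + (0)·(3) + (0)·(2) + (1)·(0) + (0)·(1) = 0
Expand coordinatewise in base 2:
  c_1 = 1 = 1·2^0
  c_2 = 1 = 1·2^0
  c_3 = 1 = 1·2^0
  c_4 = 1 = 1·2^0
  c_5 = 0
λ_0 = (1, 1, 1, 1, 0)

((1, 1, 1, 1, 0),)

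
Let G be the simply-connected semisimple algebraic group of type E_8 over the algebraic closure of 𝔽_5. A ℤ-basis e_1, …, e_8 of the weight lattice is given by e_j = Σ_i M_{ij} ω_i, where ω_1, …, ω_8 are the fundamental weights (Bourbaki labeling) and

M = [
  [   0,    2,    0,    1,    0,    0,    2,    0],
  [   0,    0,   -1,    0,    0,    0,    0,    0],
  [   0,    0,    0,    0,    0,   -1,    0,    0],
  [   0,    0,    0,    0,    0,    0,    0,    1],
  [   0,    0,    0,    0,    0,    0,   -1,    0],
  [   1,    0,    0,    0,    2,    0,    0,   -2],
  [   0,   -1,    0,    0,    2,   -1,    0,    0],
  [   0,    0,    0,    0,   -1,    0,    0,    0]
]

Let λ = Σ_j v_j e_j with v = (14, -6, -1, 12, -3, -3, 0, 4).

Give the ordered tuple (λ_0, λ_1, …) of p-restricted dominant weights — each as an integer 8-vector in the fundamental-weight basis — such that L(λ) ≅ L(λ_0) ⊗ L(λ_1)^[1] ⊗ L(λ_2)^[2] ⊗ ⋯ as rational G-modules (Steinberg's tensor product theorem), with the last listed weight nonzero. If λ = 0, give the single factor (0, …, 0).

Compute c_i = Σ_j M_{ij} v_j with v = (14, -6, -1, 12, -3, -3, 0, 4):
  c_1 = 0*14 + 2*-6 + 0*-1 + 1*12 + 0*-3 + 0*-3 + 2*0 + 0*4 = 0
  c_2 = 0*14 + 0*-6 + -1*-1 + 0*12 + 0*-3 + 0*-3 + 0*0 + 0*4 = 1
  c_3 = 0*14 + 0*-6 + 0*-1 + 0*12 + 0*-3 + -1*-3 + 0*0 + 0*4 = 3
  c_4 = 0*14 + 0*-6 + 0*-1 + 0*12 + 0*-3 + 0*-3 + 0*0 + 1*4 = 4
  c_5 = 0*14 + 0*-6 + 0*-1 + 0*12 + 0*-3 + 0*-3 + -1*0 + 0*4 = 0
  c_6 = 1*14 + 0*-6 + 0*-1 + 0*12 + 2*-3 + 0*-3 + 0*0 + -2*4 = 0
  c_7 = 0*14 + -1*-6 + 0*-1 + 0*12 + 2*-3 + -1*-3 + 0*0 + 0*4 = 3
  c_8 = 0*14 + 0*-6 + 0*-1 + 0*12 + -1*-3 + 0*-3 + 0*0 + 0*4 = 3
Base-5 expansion of each c_i:
  c_1 = 0
  c_2 = 1 = 1·5^0
  c_3 = 3 = 3·5^0
  c_4 = 4 = 4·5^0
  c_5 = 0
  c_6 = 0
  c_7 = 3 = 3·5^0
  c_8 = 3 = 3·5^0
p-restricted factor λ_0 = (0, 1, 3, 4, 0, 0, 3, 3)

((0, 1, 3, 4, 0, 0, 3, 3),)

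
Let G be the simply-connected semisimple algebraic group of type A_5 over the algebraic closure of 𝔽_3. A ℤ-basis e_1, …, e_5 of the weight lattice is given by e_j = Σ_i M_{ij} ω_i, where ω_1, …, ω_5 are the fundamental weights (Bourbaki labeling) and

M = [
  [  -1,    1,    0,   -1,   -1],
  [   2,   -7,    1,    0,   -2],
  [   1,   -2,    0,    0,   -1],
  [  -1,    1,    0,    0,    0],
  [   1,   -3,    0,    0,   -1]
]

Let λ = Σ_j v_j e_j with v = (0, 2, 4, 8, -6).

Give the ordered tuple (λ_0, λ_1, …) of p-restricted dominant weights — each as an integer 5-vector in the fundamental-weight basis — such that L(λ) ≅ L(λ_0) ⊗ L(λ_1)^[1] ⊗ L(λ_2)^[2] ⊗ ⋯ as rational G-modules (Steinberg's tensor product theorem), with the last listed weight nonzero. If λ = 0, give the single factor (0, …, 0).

ω-coordinates c = M·v, v = (0, 2, 4, 8, -6):
  c_1 = (-1)·(0) + 1·2 + 0·4 + (-1)·(8) + (-1)·(-6) = 0
  c_2 = 2·0 + (-7)·(2) + 1·4 + 0·8 + (-2)·(-6) = 2
  c_3 = 1·0 + (-2)·(2) + 0·4 + 0·8 + (-1)·(-6) = 2
  c_4 = (-1)·(0) + 1·2 + 0·4 + 0·8 + (0)·(-6) = 2
  c_5 = 1·0 + (-3)·(2) + 0·4 + 0·8 + (-1)·(-6) = 0
Base-3 expansion of each c_i:
  c_1 = 0
  c_2 = 2 = 2·3^0
  c_3 = 2 = 2·3^0
  c_4 = 2 = 2·3^0
  c_5 = 0
λ_0 = (0, 2, 2, 2, 0)

((0, 2, 2, 2, 0),)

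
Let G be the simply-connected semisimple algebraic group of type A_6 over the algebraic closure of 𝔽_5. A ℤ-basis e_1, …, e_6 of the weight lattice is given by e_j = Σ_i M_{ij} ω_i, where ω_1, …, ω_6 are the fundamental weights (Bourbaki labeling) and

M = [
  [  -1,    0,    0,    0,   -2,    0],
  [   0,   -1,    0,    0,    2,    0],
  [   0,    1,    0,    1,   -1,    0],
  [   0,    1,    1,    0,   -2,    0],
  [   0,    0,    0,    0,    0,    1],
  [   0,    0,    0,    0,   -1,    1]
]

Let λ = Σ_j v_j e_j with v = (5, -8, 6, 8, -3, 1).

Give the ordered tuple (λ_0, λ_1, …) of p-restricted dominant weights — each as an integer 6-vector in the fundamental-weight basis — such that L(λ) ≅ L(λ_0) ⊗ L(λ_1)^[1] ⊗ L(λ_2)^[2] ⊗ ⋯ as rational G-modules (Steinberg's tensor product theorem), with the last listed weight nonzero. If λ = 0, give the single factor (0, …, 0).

((1, 2, 3, 4, 1, 4),)

Converting to the ω-basis (c_i = row i of M dotted with v = (5, -8, 6, 8, -3, 1)):
  c_1 = -1*5 + 0*-8 + 0*6 + 0*8 + -2*-3 + 0*1 = 1
  c_2 = 0*5 + -1*-8 + 0*6 + 0*8 + 2*-3 + 0*1 = 2
  c_3 = 0*5 + 1*-8 + 0*6 + 1*8 + -1*-3 + 0*1 = 3
  c_4 = 0*5 + 1*-8 + 1*6 + 0*8 + -2*-3 + 0*1 = 4
  c_5 = 0*5 + 0*-8 + 0*6 + 0*8 + 0*-3 + 1*1 = 1
  c_6 = 0*5 + 0*-8 + 0*6 + 0*8 + -1*-3 + 1*1 = 4
p = 5; digits c_i = Σ_j d_{ij}·5^j, 0 ≤ d_{ij} < 5:
  c_1 = 1 = 1·5^0
  c_2 = 2 = 2·5^0
  c_3 = 3 = 3·5^0
  c_4 = 4 = 4·5^0
  c_5 = 1 = 1·5^0
  c_6 = 4 = 4·5^0
Factor λ_0 = (1, 2, 3, 4, 1, 4)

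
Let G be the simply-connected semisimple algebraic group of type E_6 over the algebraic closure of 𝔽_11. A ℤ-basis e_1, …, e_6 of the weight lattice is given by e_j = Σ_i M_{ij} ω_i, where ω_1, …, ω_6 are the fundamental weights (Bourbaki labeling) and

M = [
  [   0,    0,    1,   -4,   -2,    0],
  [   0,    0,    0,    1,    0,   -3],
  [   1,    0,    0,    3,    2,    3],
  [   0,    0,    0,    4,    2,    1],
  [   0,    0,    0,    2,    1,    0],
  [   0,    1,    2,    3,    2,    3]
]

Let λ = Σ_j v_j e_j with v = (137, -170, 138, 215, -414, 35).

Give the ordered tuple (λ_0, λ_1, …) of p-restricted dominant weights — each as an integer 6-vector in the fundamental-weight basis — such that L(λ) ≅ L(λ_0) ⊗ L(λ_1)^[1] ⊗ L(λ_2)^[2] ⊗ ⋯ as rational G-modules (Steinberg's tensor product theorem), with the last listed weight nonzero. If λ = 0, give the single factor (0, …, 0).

((7, 0, 4, 1, 5, 6), (9, 10, 5, 6, 1, 2))

ω-coordinates c = M·v, v = (137, -170, 138, 215, -414, 35):
  c_1 = 0·137 + (0)·(-170) + 1·138 + (-4)·(215) + (-2)·(-414) + 0·35 = 106
  c_2 = 0·137 + (0)·(-170) + 0·138 + 1·215 + (0)·(-414) + (-3)·(35) = 110
  c_3 = 1·137 + (0)·(-170) + 0·138 + 3·215 + (2)·(-414) + 3·35 = 59
  c_4 = 0·137 + (0)·(-170) + 0·138 + 4·215 + (2)·(-414) + 1·35 = 67
  c_5 = 0·137 + (0)·(-170) + 0·138 + 2·215 + (1)·(-414) + 0·35 = 16
  c_6 = 0·137 + (1)·(-170) + 2·138 + 3·215 + (2)·(-414) + 3·35 = 28
Writing each c_i in base p = 11:
  c_1 = 106 = 7·11^0 + 9·11^1
  c_2 = 110 = 0·11^0 + 10·11^1
  c_3 = 59 = 4·11^0 + 5·11^1
  c_4 = 67 = 1·11^0 + 6·11^1
  c_5 = 16 = 5·11^0 + 1·11^1
  c_6 = 28 = 6·11^0 + 2·11^1
p-restricted factor λ_0 = (7, 0, 4, 1, 5, 6)
p-restricted factor λ_1 = (9, 10, 5, 6, 1, 2)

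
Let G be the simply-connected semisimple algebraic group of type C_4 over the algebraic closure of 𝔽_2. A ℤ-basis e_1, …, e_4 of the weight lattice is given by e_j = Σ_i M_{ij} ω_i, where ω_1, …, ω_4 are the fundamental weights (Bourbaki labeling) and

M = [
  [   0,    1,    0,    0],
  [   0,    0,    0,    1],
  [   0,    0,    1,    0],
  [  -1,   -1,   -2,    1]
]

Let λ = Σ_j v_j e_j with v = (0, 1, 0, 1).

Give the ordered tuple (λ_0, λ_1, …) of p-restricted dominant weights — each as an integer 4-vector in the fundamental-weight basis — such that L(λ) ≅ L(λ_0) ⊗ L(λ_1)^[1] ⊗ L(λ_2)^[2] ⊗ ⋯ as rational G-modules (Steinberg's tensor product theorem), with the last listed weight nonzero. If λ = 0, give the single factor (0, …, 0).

((1, 1, 0, 0),)

Change of basis e → ω: c = M·v where v = (0, 1, 0, 1):
  c_1 = (0)·(0) + (1)·(1) + (0)·(0) + (0)·(1) = 1
  c_2 = (0)·(0) + (0)·(1) + (0)·(0) + (1)·(1) = 1
  c_3 = (0)·(0) + (0)·(1) + (1)·(0) + (0)·(1) = 0
  c_4 = (-1)·(0) + (-1)·(1) + (-2)·(0) + (1)·(1) = 0
Base-2 expansion of each c_i:
  c_1 = 1 = 1·2^0
  c_2 = 1 = 1·2^0
  c_3 = 0
  c_4 = 0
p-restricted factor λ_0 = (1, 1, 0, 0)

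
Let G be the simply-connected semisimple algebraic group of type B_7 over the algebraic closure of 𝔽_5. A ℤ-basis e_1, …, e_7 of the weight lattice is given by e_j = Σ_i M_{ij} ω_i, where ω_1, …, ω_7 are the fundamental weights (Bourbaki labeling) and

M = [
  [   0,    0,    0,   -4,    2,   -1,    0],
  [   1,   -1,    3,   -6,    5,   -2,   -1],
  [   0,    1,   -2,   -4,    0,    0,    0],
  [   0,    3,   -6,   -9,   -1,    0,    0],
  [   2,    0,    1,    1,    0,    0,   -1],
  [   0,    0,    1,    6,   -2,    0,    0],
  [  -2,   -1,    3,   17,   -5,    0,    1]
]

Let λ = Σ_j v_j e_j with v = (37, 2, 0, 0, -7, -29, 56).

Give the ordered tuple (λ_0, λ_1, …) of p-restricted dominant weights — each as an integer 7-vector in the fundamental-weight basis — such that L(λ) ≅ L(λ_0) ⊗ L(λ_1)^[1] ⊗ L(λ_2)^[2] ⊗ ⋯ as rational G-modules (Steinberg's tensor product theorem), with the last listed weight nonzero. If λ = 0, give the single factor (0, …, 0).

ω-coordinates c = M·v, v = (37, 2, 0, 0, -7, -29, 56):
  c_1 = (0)·(37) + (0)·(2) + (0)·(0) + (-4)·(0) + (2)·(-7) + (-1)·(-29) + (0)·(56) = 15
  c_2 = (1)·(37) + (-1)·(2) + (3)·(0) + (-6)·(0) + (5)·(-7) + (-2)·(-29) + (-1)·(56) = 2
  c_3 = (0)·(37) + (1)·(2) + (-2)·(0) + (-4)·(0) + (0)·(-7) + (0)·(-29) + (0)·(56) = 2
  c_4 = (0)·(37) + (3)·(2) + (-6)·(0) + (-9)·(0) + (-1)·(-7) + (0)·(-29) + (0)·(56) = 13
  c_5 = (2)·(37) + (0)·(2) + (1)·(0) + (1)·(0) + (0)·(-7) + (0)·(-29) + (-1)·(56) = 18
  c_6 = (0)·(37) + (0)·(2) + (1)·(0) + (6)·(0) + (-2)·(-7) + (0)·(-29) + (0)·(56) = 14
  c_7 = (-2)·(37) + (-1)·(2) + (3)·(0) + (17)·(0) + (-5)·(-7) + (0)·(-29) + (1)·(56) = 15
p = 5; digits c_i = Σ_j d_{ij}·5^j, 0 ≤ d_{ij} < 5:
  c_1 = 15 = 0·5^0 + 3·5^1
  c_2 = 2 = 2·5^0
  c_3 = 2 = 2·5^0
  c_4 = 13 = 3·5^0 + 2·5^1
  c_5 = 18 = 3·5^0 + 3·5^1
  c_6 = 14 = 4·5^0 + 2·5^1
  c_7 = 15 = 0·5^0 + 3·5^1
Factor λ_0 = (0, 2, 2, 3, 3, 4, 0)
Factor λ_1 = (3, 0, 0, 2, 3, 2, 3)

((0, 2, 2, 3, 3, 4, 0), (3, 0, 0, 2, 3, 2, 3))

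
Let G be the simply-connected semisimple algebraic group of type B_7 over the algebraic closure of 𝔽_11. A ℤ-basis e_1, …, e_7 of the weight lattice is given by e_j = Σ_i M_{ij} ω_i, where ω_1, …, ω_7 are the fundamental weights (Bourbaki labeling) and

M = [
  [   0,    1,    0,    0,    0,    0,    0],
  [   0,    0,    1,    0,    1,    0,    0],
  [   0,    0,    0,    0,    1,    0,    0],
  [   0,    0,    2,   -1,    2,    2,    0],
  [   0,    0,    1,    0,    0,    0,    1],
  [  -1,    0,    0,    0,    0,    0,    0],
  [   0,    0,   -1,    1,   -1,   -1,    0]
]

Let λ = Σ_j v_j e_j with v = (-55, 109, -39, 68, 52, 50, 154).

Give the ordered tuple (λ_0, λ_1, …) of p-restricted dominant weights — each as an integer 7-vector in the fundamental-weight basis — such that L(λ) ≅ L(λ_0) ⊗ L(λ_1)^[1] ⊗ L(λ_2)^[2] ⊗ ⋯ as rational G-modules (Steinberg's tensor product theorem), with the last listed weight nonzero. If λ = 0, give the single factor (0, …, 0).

((10, 2, 8, 3, 5, 0, 5), (9, 1, 4, 5, 10, 5, 0))

Change of basis e → ω: c = M·v where v = (-55, 109, -39, 68, 52, 50, 154):
  c_1 = 0*-55 + 1*109 + 0*-39 + 0*68 + 0*52 + 0*50 + 0*154 = 109
  c_2 = 0*-55 + 0*109 + 1*-39 + 0*68 + 1*52 + 0*50 + 0*154 = 13
  c_3 = 0*-55 + 0*109 + 0*-39 + 0*68 + 1*52 + 0*50 + 0*154 = 52
  c_4 = 0*-55 + 0*109 + 2*-39 + -1*68 + 2*52 + 2*50 + 0*154 = 58
  c_5 = 0*-55 + 0*109 + 1*-39 + 0*68 + 0*52 + 0*50 + 1*154 = 115
  c_6 = -1*-55 + 0*109 + 0*-39 + 0*68 + 0*52 + 0*50 + 0*154 = 55
  c_7 = 0*-55 + 0*109 + -1*-39 + 1*68 + -1*52 + -1*50 + 0*154 = 5
Expand coordinatewise in base 11:
  c_1 = 109 = 10·11^0 + 9·11^1
  c_2 = 13 = 2·11^0 + 1·11^1
  c_3 = 52 = 8·11^0 + 4·11^1
  c_4 = 58 = 3·11^0 + 5·11^1
  c_5 = 115 = 5·11^0 + 10·11^1
  c_6 = 55 = 0·11^0 + 5·11^1
  c_7 = 5 = 5·11^0
p-restricted factor λ_0 = (10, 2, 8, 3, 5, 0, 5)
p-restricted factor λ_1 = (9, 1, 4, 5, 10, 5, 0)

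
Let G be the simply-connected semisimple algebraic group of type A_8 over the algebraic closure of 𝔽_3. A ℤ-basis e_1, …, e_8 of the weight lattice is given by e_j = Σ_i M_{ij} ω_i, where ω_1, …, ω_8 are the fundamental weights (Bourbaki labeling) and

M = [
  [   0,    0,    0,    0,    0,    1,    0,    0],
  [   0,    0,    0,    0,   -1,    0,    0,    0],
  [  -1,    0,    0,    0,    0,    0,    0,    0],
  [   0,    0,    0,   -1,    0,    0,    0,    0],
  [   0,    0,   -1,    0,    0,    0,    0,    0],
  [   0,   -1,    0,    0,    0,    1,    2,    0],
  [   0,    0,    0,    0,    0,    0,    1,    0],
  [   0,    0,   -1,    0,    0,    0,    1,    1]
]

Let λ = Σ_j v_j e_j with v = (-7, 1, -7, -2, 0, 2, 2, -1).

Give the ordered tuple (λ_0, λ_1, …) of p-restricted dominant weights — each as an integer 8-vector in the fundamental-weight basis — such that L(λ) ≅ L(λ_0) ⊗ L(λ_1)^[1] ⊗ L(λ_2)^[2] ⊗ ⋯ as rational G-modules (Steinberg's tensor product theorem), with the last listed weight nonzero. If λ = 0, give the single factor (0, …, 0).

((2, 0, 1, 2, 1, 2, 2, 2), (0, 0, 2, 0, 2, 1, 0, 2))

ω-coordinates c = M·v, v = (-7, 1, -7, -2, 0, 2, 2, -1):
  c_1 = 0*-7 + 0*1 + 0*-7 + 0*-2 + 0*0 + 1*2 + 0*2 + 0*-1 = 2
  c_2 = 0*-7 + 0*1 + 0*-7 + 0*-2 + -1*0 + 0*2 + 0*2 + 0*-1 = 0
  c_3 = -1*-7 + 0*1 + 0*-7 + 0*-2 + 0*0 + 0*2 + 0*2 + 0*-1 = 7
  c_4 = 0*-7 + 0*1 + 0*-7 + -1*-2 + 0*0 + 0*2 + 0*2 + 0*-1 = 2
  c_5 = 0*-7 + 0*1 + -1*-7 + 0*-2 + 0*0 + 0*2 + 0*2 + 0*-1 = 7
  c_6 = 0*-7 + -1*1 + 0*-7 + 0*-2 + 0*0 + 1*2 + 2*2 + 0*-1 = 5
  c_7 = 0*-7 + 0*1 + 0*-7 + 0*-2 + 0*0 + 0*2 + 1*2 + 0*-1 = 2
  c_8 = 0*-7 + 0*1 + -1*-7 + 0*-2 + 0*0 + 0*2 + 1*2 + 1*-1 = 8
Base-3 expansion of each c_i:
  c_1 = 2 = 2·3^0
  c_2 = 0
  c_3 = 7 = 1·3^0 + 2·3^1
  c_4 = 2 = 2·3^0
  c_5 = 7 = 1·3^0 + 2·3^1
  c_6 = 5 = 2·3^0 + 1·3^1
  c_7 = 2 = 2·3^0
  c_8 = 8 = 2·3^0 + 2·3^1
p-restricted factor λ_0 = (2, 0, 1, 2, 1, 2, 2, 2)
p-restricted factor λ_1 = (0, 0, 2, 0, 2, 1, 0, 2)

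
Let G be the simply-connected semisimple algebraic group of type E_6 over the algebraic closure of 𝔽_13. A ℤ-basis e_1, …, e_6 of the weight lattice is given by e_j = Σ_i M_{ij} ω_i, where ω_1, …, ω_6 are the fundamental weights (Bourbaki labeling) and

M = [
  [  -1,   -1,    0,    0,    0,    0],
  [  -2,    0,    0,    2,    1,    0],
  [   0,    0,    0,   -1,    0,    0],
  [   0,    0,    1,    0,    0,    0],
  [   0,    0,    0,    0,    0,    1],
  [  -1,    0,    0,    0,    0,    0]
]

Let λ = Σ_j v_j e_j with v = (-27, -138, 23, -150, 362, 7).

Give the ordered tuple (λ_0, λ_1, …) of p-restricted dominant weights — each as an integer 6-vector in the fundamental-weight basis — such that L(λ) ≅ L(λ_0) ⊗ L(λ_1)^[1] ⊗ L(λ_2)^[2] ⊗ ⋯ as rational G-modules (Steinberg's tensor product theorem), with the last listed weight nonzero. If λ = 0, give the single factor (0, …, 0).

Compute c_i = Σ_j M_{ij} v_j with v = (-27, -138, 23, -150, 362, 7):
  c_1 = -1*-27 + -1*-138 + 0*23 + 0*-150 + 0*362 + 0*7 = 165
  c_2 = -2*-27 + 0*-138 + 0*23 + 2*-150 + 1*362 + 0*7 = 116
  c_3 = 0*-27 + 0*-138 + 0*23 + -1*-150 + 0*362 + 0*7 = 150
  c_4 = 0*-27 + 0*-138 + 1*23 + 0*-150 + 0*362 + 0*7 = 23
  c_5 = 0*-27 + 0*-138 + 0*23 + 0*-150 + 0*362 + 1*7 = 7
  c_6 = -1*-27 + 0*-138 + 0*23 + 0*-150 + 0*362 + 0*7 = 27
Base-13 expansion of each c_i:
  c_1 = 165 = 9·13^0 + 12·13^1
  c_2 = 116 = 12·13^0 + 8·13^1
  c_3 = 150 = 7·13^0 + 11·13^1
  c_4 = 23 = 10·13^0 + 1·13^1
  c_5 = 7 = 7·13^0
  c_6 = 27 = 1·13^0 + 2·13^1
λ_0 = (9, 12, 7, 10, 7, 1)
λ_1 = (12, 8, 11, 1, 0, 2)

((9, 12, 7, 10, 7, 1), (12, 8, 11, 1, 0, 2))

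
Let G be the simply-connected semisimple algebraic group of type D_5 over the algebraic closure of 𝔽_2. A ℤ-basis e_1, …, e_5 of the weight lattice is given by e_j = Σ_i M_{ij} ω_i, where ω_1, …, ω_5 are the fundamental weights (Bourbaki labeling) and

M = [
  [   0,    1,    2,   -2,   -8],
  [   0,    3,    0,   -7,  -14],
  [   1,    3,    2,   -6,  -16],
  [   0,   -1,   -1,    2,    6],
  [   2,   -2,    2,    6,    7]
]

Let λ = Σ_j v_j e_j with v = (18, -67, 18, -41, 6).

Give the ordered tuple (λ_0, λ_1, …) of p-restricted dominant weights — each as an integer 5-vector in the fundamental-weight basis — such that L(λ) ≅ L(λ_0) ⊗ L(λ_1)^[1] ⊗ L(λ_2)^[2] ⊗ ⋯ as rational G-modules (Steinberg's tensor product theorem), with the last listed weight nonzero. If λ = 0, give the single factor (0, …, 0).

((1, 0, 1, 1, 0), (1, 1, 1, 1, 1))

In the fundamental-weight basis, λ has coordinates c = M·v (v = (18, -67, 18, -41, 6)):
  c_1 = (0)·(18) + (1)·(-67) + (2)·(18) + (-2)·(-41) + (-8)·(6) = 3
  c_2 = (0)·(18) + (3)·(-67) + (0)·(18) + (-7)·(-41) + (-14)·(6) = 2
  c_3 = (1)·(18) + (3)·(-67) + (2)·(18) + (-6)·(-41) + (-16)·(6) = 3
  c_4 = (0)·(18) + (-1)·(-67) + (-1)·(18) + (2)·(-41) + (6)·(6) = 3
  c_5 = (2)·(18) + (-2)·(-67) + (2)·(18) + (6)·(-41) + (7)·(6) = 2
p = 2; digits c_i = Σ_j d_{ij}·2^j, 0 ≤ d_{ij} < 2:
  c_1 = 3 = 1·2^0 + 1·2^1
  c_2 = 2 = 0·2^0 + 1·2^1
  c_3 = 3 = 1·2^0 + 1·2^1
  c_4 = 3 = 1·2^0 + 1·2^1
  c_5 = 2 = 0·2^0 + 1·2^1
p-restricted factor λ_0 = (1, 0, 1, 1, 0)
p-restricted factor λ_1 = (1, 1, 1, 1, 1)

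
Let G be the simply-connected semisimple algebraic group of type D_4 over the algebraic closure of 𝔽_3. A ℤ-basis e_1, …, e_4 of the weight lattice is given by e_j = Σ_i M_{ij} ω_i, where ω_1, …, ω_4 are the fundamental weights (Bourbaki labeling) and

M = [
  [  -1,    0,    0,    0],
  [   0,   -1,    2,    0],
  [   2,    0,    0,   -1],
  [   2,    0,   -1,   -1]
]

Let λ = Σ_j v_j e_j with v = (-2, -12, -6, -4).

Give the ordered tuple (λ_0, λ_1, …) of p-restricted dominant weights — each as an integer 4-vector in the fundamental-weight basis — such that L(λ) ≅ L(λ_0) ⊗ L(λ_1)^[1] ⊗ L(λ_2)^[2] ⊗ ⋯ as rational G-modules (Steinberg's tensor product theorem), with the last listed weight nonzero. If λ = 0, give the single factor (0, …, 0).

((2, 0, 0, 0), (0, 0, 0, 2))

Converting to the ω-basis (c_i = row i of M dotted with v = (-2, -12, -6, -4)):
  c_1 = (-1)·(-2) + (0)·(-12) + (0)·(-6) + (0)·(-4) = 2
  c_2 = (0)·(-2) + (-1)·(-12) + (2)·(-6) + (0)·(-4) = 0
  c_3 = (2)·(-2) + (0)·(-12) + (0)·(-6) + (-1)·(-4) = 0
  c_4 = (2)·(-2) + (0)·(-12) + (-1)·(-6) + (-1)·(-4) = 6
Expand coordinatewise in base 3:
  c_1 = 2 = 2·3^0
  c_2 = 0
  c_3 = 0
  c_4 = 6 = 0·3^0 + 2·3^1
p-restricted factor λ_0 = (2, 0, 0, 0)
p-restricted factor λ_1 = (0, 0, 0, 2)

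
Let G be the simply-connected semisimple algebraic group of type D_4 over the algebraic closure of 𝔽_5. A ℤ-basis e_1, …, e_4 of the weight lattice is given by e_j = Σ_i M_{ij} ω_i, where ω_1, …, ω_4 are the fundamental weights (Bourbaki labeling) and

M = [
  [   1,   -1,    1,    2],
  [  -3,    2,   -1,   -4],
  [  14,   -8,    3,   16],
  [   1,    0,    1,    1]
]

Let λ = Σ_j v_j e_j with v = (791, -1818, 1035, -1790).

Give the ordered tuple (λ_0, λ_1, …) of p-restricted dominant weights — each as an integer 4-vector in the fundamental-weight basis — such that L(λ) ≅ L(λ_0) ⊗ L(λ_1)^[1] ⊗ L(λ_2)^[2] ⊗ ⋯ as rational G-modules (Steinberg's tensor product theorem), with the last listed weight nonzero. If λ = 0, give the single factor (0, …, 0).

((4, 1, 3, 1), (2, 3, 1, 2), (2, 4, 3, 1))

Converting to the ω-basis (c_i = row i of M dotted with v = (791, -1818, 1035, -1790)):
  c_1 = 1·791 + (-1)·(-1818) + 1·1035 + (2)·(-1790) = 64
  c_2 = (-3)·(791) + (2)·(-1818) + (-1)·(1035) + (-4)·(-1790) = 116
  c_3 = 14·791 + (-8)·(-1818) + 3·1035 + (16)·(-1790) = 83
  c_4 = 1·791 + (0)·(-1818) + 1·1035 + (1)·(-1790) = 36
Base-5 expansion of each c_i:
  c_1 = 64 = 4·5^0 + 2·5^1 + 2·5^2
  c_2 = 116 = 1·5^0 + 3·5^1 + 4·5^2
  c_3 = 83 = 3·5^0 + 1·5^1 + 3·5^2
  c_4 = 36 = 1·5^0 + 2·5^1 + 1·5^2
Factor λ_0 = (4, 1, 3, 1)
Factor λ_1 = (2, 3, 1, 2)
Factor λ_2 = (2, 4, 3, 1)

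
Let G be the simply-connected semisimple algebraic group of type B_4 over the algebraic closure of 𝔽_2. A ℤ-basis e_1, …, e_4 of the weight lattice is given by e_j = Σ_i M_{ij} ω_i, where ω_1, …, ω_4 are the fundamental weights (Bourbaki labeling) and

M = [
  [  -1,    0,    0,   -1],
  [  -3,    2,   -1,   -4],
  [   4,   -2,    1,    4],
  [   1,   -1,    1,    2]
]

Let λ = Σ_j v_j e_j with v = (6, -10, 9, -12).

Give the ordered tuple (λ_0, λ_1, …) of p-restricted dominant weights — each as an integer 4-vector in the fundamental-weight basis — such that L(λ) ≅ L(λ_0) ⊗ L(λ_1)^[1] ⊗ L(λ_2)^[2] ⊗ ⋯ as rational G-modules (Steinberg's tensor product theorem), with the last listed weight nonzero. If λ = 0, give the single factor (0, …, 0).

ω-coordinates c = M·v, v = (6, -10, 9, -12):
  c_1 = (-1)·(6) + (0)·(-10) + 0·9 + (-1)·(-12) = 6
  c_2 = (-3)·(6) + (2)·(-10) + (-1)·(9) + (-4)·(-12) = 1
  c_3 = 4·6 + (-2)·(-10) + 1·9 + (4)·(-12) = 5
  c_4 = 1·6 + (-1)·(-10) + 1·9 + (2)·(-12) = 1
Base-2 expansion of each c_i:
  c_1 = 6 = 0·2^0 + 1·2^1 + 1·2^2
  c_2 = 1 = 1·2^0
  c_3 = 5 = 1·2^0 + 0·2^1 + 1·2^2
  c_4 = 1 = 1·2^0
p-restricted factor λ_0 = (0, 1, 1, 1)
p-restricted factor λ_1 = (1, 0, 0, 0)
p-restricted factor λ_2 = (1, 0, 1, 0)

((0, 1, 1, 1), (1, 0, 0, 0), (1, 0, 1, 0))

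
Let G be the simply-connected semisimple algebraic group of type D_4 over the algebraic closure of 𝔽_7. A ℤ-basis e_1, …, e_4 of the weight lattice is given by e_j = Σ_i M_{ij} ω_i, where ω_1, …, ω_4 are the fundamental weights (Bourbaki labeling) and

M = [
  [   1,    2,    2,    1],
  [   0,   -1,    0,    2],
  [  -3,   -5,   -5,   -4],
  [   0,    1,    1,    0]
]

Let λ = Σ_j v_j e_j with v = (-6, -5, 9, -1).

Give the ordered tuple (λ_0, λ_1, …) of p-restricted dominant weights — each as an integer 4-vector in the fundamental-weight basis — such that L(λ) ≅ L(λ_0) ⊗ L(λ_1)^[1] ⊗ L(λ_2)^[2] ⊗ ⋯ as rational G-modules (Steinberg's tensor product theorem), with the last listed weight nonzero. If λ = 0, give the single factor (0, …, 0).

((1, 3, 2, 4),)

Change of basis e → ω: c = M·v where v = (-6, -5, 9, -1):
  c_1 = (1)·(-6) + (2)·(-5) + (2)·(9) + (1)·(-1) = 1
  c_2 = (0)·(-6) + (-1)·(-5) + (0)·(9) + (2)·(-1) = 3
  c_3 = (-3)·(-6) + (-5)·(-5) + (-5)·(9) + (-4)·(-1) = 2
  c_4 = (0)·(-6) + (1)·(-5) + (1)·(9) + (0)·(-1) = 4
Base-7 expansion of each c_i:
  c_1 = 1 = 1·7^0
  c_2 = 3 = 3·7^0
  c_3 = 2 = 2·7^0
  c_4 = 4 = 4·7^0
λ_0 = (1, 3, 2, 4)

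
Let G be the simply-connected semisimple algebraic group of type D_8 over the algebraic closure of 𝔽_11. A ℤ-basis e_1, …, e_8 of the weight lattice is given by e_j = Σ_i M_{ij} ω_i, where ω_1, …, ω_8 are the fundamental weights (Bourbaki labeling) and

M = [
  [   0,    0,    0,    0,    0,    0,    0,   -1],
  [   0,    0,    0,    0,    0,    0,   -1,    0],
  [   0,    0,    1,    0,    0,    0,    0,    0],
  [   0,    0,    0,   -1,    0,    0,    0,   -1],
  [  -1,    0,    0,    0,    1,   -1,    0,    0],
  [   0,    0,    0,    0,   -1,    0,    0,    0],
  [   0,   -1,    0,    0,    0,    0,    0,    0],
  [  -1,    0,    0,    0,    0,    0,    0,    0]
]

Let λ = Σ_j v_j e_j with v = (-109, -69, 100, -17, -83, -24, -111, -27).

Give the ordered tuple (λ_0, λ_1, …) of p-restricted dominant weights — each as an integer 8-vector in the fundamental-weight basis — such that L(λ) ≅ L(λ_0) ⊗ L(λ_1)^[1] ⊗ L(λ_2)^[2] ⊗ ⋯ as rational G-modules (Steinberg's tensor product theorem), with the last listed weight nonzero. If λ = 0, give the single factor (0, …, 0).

Converting to the ω-basis (c_i = row i of M dotted with v = (-109, -69, 100, -17, -83, -24, -111, -27)):
  c_1 = 0*-109 + 0*-69 + 0*100 + 0*-17 + 0*-83 + 0*-24 + 0*-111 + -1*-27 = 27
  c_2 = 0*-109 + 0*-69 + 0*100 + 0*-17 + 0*-83 + 0*-24 + -1*-111 + 0*-27 = 111
  c_3 = 0*-109 + 0*-69 + 1*100 + 0*-17 + 0*-83 + 0*-24 + 0*-111 + 0*-27 = 100
  c_4 = 0*-109 + 0*-69 + 0*100 + -1*-17 + 0*-83 + 0*-24 + 0*-111 + -1*-27 = 44
  c_5 = -1*-109 + 0*-69 + 0*100 + 0*-17 + 1*-83 + -1*-24 + 0*-111 + 0*-27 = 50
  c_6 = 0*-109 + 0*-69 + 0*100 + 0*-17 + -1*-83 + 0*-24 + 0*-111 + 0*-27 = 83
  c_7 = 0*-109 + -1*-69 + 0*100 + 0*-17 + 0*-83 + 0*-24 + 0*-111 + 0*-27 = 69
  c_8 = -1*-109 + 0*-69 + 0*100 + 0*-17 + 0*-83 + 0*-24 + 0*-111 + 0*-27 = 109
Writing each c_i in base p = 11:
  c_1 = 27 = 5·11^0 + 2·11^1
  c_2 = 111 = 1·11^0 + 10·11^1
  c_3 = 100 = 1·11^0 + 9·11^1
  c_4 = 44 = 0·11^0 + 4·11^1
  c_5 = 50 = 6·11^0 + 4·11^1
  c_6 = 83 = 6·11^0 + 7·11^1
  c_7 = 69 = 3·11^0 + 6·11^1
  c_8 = 109 = 10·11^0 + 9·11^1
Factor λ_0 = (5, 1, 1, 0, 6, 6, 3, 10)
Factor λ_1 = (2, 10, 9, 4, 4, 7, 6, 9)

((5, 1, 1, 0, 6, 6, 3, 10), (2, 10, 9, 4, 4, 7, 6, 9))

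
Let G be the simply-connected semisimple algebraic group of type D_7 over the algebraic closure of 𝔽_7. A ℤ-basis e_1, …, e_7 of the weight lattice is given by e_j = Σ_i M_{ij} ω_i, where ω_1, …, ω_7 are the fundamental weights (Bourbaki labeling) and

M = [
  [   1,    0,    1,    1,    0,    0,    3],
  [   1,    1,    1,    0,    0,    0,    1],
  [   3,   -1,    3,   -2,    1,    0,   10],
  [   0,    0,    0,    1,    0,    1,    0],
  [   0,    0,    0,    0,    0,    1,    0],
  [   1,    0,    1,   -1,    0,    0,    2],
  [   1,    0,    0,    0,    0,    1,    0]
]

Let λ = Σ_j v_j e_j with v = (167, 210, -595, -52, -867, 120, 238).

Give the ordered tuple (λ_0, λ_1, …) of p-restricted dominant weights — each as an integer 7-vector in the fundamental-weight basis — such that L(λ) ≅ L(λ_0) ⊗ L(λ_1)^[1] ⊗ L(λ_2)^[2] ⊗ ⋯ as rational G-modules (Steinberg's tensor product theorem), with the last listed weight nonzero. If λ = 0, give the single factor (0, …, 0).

((3, 6, 4, 5, 1, 2, 0), (5, 2, 3, 2, 3, 0, 6), (4, 0, 2, 1, 2, 2, 5))

ω-coordinates c = M·v, v = (167, 210, -595, -52, -867, 120, 238):
  c_1 = 1·167 + 0·210 + (1)·(-595) + (1)·(-52) + (0)·(-867) + 0·120 + 3·238 = 234
  c_2 = 1·167 + 1·210 + (1)·(-595) + (0)·(-52) + (0)·(-867) + 0·120 + 1·238 = 20
  c_3 = 3·167 + (-1)·(210) + (3)·(-595) + (-2)·(-52) + (1)·(-867) + 0·120 + 10·238 = 123
  c_4 = 0·167 + 0·210 + (0)·(-595) + (1)·(-52) + (0)·(-867) + 1·120 + 0·238 = 68
  c_5 = 0·167 + 0·210 + (0)·(-595) + (0)·(-52) + (0)·(-867) + 1·120 + 0·238 = 120
  c_6 = 1·167 + 0·210 + (1)·(-595) + (-1)·(-52) + (0)·(-867) + 0·120 + 2·238 = 100
  c_7 = 1·167 + 0·210 + (0)·(-595) + (0)·(-52) + (0)·(-867) + 1·120 + 0·238 = 287
Expand coordinatewise in base 7:
  c_1 = 234 = 3·7^0 + 5·7^1 + 4·7^2
  c_2 = 20 = 6·7^0 + 2·7^1
  c_3 = 123 = 4·7^0 + 3·7^1 + 2·7^2
  c_4 = 68 = 5·7^0 + 2·7^1 + 1·7^2
  c_5 = 120 = 1·7^0 + 3·7^1 + 2·7^2
  c_6 = 100 = 2·7^0 + 0·7^1 + 2·7^2
  c_7 = 287 = 0·7^0 + 6·7^1 + 5·7^2
p-restricted factor λ_0 = (3, 6, 4, 5, 1, 2, 0)
p-restricted factor λ_1 = (5, 2, 3, 2, 3, 0, 6)
p-restricted factor λ_2 = (4, 0, 2, 1, 2, 2, 5)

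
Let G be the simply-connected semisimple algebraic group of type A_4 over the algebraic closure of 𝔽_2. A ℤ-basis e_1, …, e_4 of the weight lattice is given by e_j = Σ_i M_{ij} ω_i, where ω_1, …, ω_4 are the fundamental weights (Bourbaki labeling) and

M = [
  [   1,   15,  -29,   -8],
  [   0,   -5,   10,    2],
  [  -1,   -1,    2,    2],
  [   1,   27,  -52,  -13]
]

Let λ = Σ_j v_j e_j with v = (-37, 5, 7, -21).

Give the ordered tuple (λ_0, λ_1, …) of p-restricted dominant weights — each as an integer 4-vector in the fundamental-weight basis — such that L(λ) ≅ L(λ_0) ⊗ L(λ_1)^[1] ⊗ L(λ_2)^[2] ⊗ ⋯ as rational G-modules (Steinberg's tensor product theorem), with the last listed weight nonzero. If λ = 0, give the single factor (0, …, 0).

Converting to the ω-basis (c_i = row i of M dotted with v = (-37, 5, 7, -21)):
  c_1 = (1)·(-37) + (15)·(5) + (-29)·(7) + (-8)·(-21) = 3
  c_2 = (0)·(-37) + (-5)·(5) + (10)·(7) + (2)·(-21) = 3
  c_3 = (-1)·(-37) + (-1)·(5) + (2)·(7) + (2)·(-21) = 4
  c_4 = (1)·(-37) + (27)·(5) + (-52)·(7) + (-13)·(-21) = 7
Writing each c_i in base p = 2:
  c_1 = 3 = 1·2^0 + 1·2^1
  c_2 = 3 = 1·2^0 + 1·2^1
  c_3 = 4 = 0·2^0 + 0·2^1 + 1·2^2
  c_4 = 7 = 1·2^0 + 1·2^1 + 1·2^2
Factor λ_0 = (1, 1, 0, 1)
Factor λ_1 = (1, 1, 0, 1)
Factor λ_2 = (0, 0, 1, 1)

((1, 1, 0, 1), (1, 1, 0, 1), (0, 0, 1, 1))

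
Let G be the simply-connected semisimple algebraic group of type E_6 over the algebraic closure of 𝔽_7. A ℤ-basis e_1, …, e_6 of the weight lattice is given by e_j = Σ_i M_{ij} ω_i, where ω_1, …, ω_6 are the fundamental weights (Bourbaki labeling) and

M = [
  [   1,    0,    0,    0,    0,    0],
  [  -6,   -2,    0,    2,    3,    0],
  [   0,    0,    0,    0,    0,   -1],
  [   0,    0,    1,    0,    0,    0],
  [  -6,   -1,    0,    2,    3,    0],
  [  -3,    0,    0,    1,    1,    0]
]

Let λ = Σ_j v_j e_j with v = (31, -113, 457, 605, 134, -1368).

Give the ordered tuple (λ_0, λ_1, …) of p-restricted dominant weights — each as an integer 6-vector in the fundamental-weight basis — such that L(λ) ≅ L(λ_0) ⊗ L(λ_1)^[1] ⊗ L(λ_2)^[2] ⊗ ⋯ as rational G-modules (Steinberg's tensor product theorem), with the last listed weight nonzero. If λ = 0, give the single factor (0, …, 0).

Change of basis e → ω: c = M·v where v = (31, -113, 457, 605, 134, -1368):
  c_1 = 1·31 + (0)·(-113) + 0·457 + 0·605 + 0·134 + (0)·(-1368) = 31
  c_2 = (-6)·(31) + (-2)·(-113) + 0·457 + 2·605 + 3·134 + (0)·(-1368) = 1652
  c_3 = 0·31 + (0)·(-113) + 0·457 + 0·605 + 0·134 + (-1)·(-1368) = 1368
  c_4 = 0·31 + (0)·(-113) + 1·457 + 0·605 + 0·134 + (0)·(-1368) = 457
  c_5 = (-6)·(31) + (-1)·(-113) + 0·457 + 2·605 + 3·134 + (0)·(-1368) = 1539
  c_6 = (-3)·(31) + (0)·(-113) + 0·457 + 1·605 + 1·134 + (0)·(-1368) = 646
Base-7 expansion of each c_i:
  c_1 = 31 = 3·7^0 + 4·7^1
  c_2 = 1652 = 0·7^0 + 5·7^1 + 5·7^2 + 4·7^3
  c_3 = 1368 = 3·7^0 + 6·7^1 + 6·7^2 + 3·7^3
  c_4 = 457 = 2·7^0 + 2·7^1 + 2·7^2 + 1·7^3
  c_5 = 1539 = 6·7^0 + 2·7^1 + 3·7^2 + 4·7^3
  c_6 = 646 = 2·7^0 + 1·7^1 + 6·7^2 + 1·7^3
p-restricted factor λ_0 = (3, 0, 3, 2, 6, 2)
p-restricted factor λ_1 = (4, 5, 6, 2, 2, 1)
p-restricted factor λ_2 = (0, 5, 6, 2, 3, 6)
p-restricted factor λ_3 = (0, 4, 3, 1, 4, 1)

((3, 0, 3, 2, 6, 2), (4, 5, 6, 2, 2, 1), (0, 5, 6, 2, 3, 6), (0, 4, 3, 1, 4, 1))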